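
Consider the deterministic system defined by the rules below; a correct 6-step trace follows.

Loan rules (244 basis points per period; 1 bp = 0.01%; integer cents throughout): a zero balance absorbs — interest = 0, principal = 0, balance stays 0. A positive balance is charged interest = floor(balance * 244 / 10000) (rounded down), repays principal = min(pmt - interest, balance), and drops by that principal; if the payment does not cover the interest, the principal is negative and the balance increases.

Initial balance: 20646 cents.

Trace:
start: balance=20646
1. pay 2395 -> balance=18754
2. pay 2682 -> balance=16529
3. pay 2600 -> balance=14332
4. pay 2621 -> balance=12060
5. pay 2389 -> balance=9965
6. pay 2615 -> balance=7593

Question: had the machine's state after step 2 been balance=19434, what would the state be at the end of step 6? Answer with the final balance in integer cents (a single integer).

state after step 2 := balance=19434
3. pay 2600 -> balance=17308
4. pay 2621 -> balance=15109
5. pay 2389 -> balance=13088
6. pay 2615 -> balance=10792

10792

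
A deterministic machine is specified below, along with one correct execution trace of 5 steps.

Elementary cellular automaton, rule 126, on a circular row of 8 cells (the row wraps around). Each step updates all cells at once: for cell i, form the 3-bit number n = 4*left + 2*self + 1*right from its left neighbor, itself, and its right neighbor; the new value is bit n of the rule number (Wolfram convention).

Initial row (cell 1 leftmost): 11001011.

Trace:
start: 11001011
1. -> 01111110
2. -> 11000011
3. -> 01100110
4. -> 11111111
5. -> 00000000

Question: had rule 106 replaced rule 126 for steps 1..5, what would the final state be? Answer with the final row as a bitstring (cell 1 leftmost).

(re-executing steps 1..5 under rule 106; state before step 1: 11001011)
1. -> 01010110
2. -> 10101110
3. -> 01011011
4. -> 10111111
5. -> 11100000

11100000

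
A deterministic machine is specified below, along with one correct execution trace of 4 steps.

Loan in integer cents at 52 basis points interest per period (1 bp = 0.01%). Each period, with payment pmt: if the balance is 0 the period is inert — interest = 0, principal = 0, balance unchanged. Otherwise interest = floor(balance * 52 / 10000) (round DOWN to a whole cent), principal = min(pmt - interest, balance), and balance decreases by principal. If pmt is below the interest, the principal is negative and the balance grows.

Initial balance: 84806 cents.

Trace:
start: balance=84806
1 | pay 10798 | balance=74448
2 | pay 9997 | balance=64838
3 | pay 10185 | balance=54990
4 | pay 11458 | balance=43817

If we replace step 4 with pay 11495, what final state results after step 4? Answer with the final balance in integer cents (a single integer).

(re-executing from step 4 with the substitution; state before step 4: balance=54990)
4 | pay 11495 | balance=43780

43780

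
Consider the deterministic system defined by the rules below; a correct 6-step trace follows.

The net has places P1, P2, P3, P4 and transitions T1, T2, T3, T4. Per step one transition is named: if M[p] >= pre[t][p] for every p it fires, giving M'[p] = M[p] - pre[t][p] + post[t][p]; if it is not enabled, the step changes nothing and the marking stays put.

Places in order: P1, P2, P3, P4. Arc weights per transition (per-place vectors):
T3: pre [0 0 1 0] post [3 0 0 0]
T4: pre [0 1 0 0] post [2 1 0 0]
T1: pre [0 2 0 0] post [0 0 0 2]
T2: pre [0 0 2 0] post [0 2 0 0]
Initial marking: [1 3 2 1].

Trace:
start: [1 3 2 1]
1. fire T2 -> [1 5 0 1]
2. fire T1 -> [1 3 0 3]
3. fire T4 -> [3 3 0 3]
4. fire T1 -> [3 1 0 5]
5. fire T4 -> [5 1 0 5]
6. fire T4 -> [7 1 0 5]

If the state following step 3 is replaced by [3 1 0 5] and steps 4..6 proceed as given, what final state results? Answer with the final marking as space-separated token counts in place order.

state after step 3 := [3 1 0 5]
4. fire T1 -> [3 1 0 5]
5. fire T4 -> [5 1 0 5]
6. fire T4 -> [7 1 0 5]

7 1 0 5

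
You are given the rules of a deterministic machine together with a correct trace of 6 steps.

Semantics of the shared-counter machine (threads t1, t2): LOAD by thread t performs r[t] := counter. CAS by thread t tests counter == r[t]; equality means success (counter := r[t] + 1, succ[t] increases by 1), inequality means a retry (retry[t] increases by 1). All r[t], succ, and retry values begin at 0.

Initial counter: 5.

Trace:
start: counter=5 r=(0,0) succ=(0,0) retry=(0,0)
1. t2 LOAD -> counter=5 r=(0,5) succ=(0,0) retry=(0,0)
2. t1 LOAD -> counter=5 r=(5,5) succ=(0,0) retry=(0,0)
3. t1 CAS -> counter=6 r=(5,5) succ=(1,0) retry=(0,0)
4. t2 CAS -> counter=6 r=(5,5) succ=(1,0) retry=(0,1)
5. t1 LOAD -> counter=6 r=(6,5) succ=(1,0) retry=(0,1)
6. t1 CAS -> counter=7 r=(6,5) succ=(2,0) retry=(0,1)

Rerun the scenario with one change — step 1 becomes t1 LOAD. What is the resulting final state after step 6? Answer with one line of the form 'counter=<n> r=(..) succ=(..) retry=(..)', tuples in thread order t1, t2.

(re-executing from step 1 with the substitution; state before step 1: counter=5 r=(0,0) succ=(0,0) retry=(0,0))
1. t1 LOAD -> counter=5 r=(5,0) succ=(0,0) retry=(0,0)
2. t1 LOAD -> counter=5 r=(5,0) succ=(0,0) retry=(0,0)
3. t1 CAS -> counter=6 r=(5,0) succ=(1,0) retry=(0,0)
4. t2 CAS -> counter=6 r=(5,0) succ=(1,0) retry=(0,1)
5. t1 LOAD -> counter=6 r=(6,0) succ=(1,0) retry=(0,1)
6. t1 CAS -> counter=7 r=(6,0) succ=(2,0) retry=(0,1)

counter=7 r=(6,0) succ=(2,0) retry=(0,1)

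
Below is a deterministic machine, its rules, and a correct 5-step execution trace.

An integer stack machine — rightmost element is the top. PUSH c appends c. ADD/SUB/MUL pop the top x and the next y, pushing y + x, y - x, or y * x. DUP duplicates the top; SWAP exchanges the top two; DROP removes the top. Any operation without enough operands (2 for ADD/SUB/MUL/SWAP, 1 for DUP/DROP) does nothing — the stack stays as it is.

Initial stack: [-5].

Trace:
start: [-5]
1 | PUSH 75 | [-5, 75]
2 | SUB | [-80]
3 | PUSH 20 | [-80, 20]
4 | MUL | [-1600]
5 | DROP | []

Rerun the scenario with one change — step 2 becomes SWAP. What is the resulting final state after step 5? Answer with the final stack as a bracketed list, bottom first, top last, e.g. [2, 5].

(re-executing from step 2 with the substitution; state before step 2: [-5, 75])
2 | SWAP | [75, -5]
3 | PUSH 20 | [75, -5, 20]
4 | MUL | [75, -100]
5 | DROP | [75]

[75]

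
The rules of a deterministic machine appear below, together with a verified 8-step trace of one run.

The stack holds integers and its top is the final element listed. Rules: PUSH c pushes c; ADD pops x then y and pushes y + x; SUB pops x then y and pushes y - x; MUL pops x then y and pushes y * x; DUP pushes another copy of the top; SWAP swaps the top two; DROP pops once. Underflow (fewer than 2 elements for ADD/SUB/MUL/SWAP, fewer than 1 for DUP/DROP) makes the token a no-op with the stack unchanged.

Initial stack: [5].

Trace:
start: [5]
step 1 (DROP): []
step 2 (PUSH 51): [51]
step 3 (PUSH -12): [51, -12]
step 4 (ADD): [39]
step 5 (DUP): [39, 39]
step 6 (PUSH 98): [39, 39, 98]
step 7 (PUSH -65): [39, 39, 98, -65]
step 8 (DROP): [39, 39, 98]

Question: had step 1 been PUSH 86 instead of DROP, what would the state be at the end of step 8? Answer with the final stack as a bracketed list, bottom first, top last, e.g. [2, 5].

[5, 86, 39, 39, 98]

(re-executing from step 1 with the substitution; state before step 1: [5])
step 1 (PUSH 86): [5, 86]
step 2 (PUSH 51): [5, 86, 51]
step 3 (PUSH -12): [5, 86, 51, -12]
step 4 (ADD): [5, 86, 39]
step 5 (DUP): [5, 86, 39, 39]
step 6 (PUSH 98): [5, 86, 39, 39, 98]
step 7 (PUSH -65): [5, 86, 39, 39, 98, -65]
step 8 (DROP): [5, 86, 39, 39, 98]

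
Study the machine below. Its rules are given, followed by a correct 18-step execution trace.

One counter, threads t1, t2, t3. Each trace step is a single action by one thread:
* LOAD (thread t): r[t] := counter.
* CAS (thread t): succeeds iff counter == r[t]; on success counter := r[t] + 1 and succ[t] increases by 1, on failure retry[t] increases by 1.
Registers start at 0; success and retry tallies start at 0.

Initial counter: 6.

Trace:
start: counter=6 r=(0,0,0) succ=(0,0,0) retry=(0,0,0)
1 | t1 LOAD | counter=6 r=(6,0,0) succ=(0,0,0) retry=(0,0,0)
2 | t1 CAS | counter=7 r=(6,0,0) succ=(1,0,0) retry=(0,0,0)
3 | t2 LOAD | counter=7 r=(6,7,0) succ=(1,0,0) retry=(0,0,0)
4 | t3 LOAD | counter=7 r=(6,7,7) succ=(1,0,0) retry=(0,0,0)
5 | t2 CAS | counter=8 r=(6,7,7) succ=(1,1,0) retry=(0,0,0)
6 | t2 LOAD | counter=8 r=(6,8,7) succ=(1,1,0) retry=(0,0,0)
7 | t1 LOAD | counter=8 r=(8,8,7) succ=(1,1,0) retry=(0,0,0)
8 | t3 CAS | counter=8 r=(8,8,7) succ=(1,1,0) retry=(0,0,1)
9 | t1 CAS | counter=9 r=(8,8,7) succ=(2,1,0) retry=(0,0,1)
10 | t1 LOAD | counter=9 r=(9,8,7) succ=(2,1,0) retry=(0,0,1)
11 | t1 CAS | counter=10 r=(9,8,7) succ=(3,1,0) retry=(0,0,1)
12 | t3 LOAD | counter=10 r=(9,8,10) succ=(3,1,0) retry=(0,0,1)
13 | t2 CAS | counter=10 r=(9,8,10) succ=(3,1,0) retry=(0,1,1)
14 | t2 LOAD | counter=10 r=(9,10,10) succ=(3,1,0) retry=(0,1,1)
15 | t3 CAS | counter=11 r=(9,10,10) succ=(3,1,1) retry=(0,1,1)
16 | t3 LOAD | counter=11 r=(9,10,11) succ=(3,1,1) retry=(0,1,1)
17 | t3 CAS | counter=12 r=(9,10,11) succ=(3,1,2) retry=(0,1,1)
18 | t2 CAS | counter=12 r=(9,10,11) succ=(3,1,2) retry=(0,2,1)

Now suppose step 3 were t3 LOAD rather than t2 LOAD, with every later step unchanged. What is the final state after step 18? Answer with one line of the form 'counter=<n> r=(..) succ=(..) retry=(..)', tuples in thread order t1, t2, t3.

(re-executing from step 3 with the substitution; state before step 3: counter=7 r=(6,0,0) succ=(1,0,0) retry=(0,0,0))
3 | t3 LOAD | counter=7 r=(6,0,7) succ=(1,0,0) retry=(0,0,0)
4 | t3 LOAD | counter=7 r=(6,0,7) succ=(1,0,0) retry=(0,0,0)
5 | t2 CAS | counter=7 r=(6,0,7) succ=(1,0,0) retry=(0,1,0)
6 | t2 LOAD | counter=7 r=(6,7,7) succ=(1,0,0) retry=(0,1,0)
7 | t1 LOAD | counter=7 r=(7,7,7) succ=(1,0,0) retry=(0,1,0)
8 | t3 CAS | counter=8 r=(7,7,7) succ=(1,0,1) retry=(0,1,0)
9 | t1 CAS | counter=8 r=(7,7,7) succ=(1,0,1) retry=(1,1,0)
10 | t1 LOAD | counter=8 r=(8,7,7) succ=(1,0,1) retry=(1,1,0)
11 | t1 CAS | counter=9 r=(8,7,7) succ=(2,0,1) retry=(1,1,0)
12 | t3 LOAD | counter=9 r=(8,7,9) succ=(2,0,1) retry=(1,1,0)
13 | t2 CAS | counter=9 r=(8,7,9) succ=(2,0,1) retry=(1,2,0)
14 | t2 LOAD | counter=9 r=(8,9,9) succ=(2,0,1) retry=(1,2,0)
15 | t3 CAS | counter=10 r=(8,9,9) succ=(2,0,2) retry=(1,2,0)
16 | t3 LOAD | counter=10 r=(8,9,10) succ=(2,0,2) retry=(1,2,0)
17 | t3 CAS | counter=11 r=(8,9,10) succ=(2,0,3) retry=(1,2,0)
18 | t2 CAS | counter=11 r=(8,9,10) succ=(2,0,3) retry=(1,3,0)

counter=11 r=(8,9,10) succ=(2,0,3) retry=(1,3,0)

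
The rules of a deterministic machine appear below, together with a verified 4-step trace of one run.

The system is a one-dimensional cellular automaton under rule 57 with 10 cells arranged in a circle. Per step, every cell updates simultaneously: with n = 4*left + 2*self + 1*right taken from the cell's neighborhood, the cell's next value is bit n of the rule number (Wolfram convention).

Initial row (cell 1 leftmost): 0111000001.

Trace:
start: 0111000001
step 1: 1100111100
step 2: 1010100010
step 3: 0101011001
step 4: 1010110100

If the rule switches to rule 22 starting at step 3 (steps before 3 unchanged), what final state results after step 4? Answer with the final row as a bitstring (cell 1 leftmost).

1010000000

(re-executing steps 3..4 under rule 22; state before step 3: 1010100010)
step 3: 1010110110
step 4: 1010000000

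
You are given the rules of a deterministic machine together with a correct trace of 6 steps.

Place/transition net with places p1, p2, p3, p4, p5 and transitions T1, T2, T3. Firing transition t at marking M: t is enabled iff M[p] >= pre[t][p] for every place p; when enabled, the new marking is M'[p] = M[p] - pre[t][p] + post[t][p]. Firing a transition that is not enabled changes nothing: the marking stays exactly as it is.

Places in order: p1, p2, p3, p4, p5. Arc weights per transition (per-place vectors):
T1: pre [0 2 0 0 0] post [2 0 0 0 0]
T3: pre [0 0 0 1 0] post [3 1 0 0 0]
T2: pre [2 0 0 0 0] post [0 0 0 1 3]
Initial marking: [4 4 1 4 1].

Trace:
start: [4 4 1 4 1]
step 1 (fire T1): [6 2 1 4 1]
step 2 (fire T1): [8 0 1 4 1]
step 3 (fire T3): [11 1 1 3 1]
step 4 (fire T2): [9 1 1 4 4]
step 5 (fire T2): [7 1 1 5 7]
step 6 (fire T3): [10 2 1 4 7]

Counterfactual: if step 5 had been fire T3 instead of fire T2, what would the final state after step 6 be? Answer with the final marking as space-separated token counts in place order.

(re-executing from step 5 with the substitution; state before step 5: [9 1 1 4 4])
step 5 (fire T3): [12 2 1 3 4]
step 6 (fire T3): [15 3 1 2 4]

15 3 1 2 4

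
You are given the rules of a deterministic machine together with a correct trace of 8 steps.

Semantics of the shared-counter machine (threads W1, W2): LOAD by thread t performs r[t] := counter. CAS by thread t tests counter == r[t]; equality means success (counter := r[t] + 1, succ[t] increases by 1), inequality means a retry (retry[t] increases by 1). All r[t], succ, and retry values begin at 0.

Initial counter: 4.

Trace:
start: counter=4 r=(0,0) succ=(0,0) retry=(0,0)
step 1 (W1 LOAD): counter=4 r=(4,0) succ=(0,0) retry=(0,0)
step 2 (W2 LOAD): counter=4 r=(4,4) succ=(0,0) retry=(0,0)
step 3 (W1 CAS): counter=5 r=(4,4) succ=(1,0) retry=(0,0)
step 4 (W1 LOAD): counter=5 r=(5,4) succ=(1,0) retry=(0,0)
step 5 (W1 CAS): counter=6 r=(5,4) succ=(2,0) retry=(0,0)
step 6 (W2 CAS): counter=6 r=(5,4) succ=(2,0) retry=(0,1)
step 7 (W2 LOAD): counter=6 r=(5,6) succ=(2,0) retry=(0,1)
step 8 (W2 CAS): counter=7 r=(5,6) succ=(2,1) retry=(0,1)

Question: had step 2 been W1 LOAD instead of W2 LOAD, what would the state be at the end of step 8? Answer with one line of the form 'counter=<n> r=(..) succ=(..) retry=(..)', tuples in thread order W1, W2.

counter=7 r=(5,6) succ=(2,1) retry=(0,1)

(re-executing from step 2 with the substitution; state before step 2: counter=4 r=(4,0) succ=(0,0) retry=(0,0))
step 2 (W1 LOAD): counter=4 r=(4,0) succ=(0,0) retry=(0,0)
step 3 (W1 CAS): counter=5 r=(4,0) succ=(1,0) retry=(0,0)
step 4 (W1 LOAD): counter=5 r=(5,0) succ=(1,0) retry=(0,0)
step 5 (W1 CAS): counter=6 r=(5,0) succ=(2,0) retry=(0,0)
step 6 (W2 CAS): counter=6 r=(5,0) succ=(2,0) retry=(0,1)
step 7 (W2 LOAD): counter=6 r=(5,6) succ=(2,0) retry=(0,1)
step 8 (W2 CAS): counter=7 r=(5,6) succ=(2,1) retry=(0,1)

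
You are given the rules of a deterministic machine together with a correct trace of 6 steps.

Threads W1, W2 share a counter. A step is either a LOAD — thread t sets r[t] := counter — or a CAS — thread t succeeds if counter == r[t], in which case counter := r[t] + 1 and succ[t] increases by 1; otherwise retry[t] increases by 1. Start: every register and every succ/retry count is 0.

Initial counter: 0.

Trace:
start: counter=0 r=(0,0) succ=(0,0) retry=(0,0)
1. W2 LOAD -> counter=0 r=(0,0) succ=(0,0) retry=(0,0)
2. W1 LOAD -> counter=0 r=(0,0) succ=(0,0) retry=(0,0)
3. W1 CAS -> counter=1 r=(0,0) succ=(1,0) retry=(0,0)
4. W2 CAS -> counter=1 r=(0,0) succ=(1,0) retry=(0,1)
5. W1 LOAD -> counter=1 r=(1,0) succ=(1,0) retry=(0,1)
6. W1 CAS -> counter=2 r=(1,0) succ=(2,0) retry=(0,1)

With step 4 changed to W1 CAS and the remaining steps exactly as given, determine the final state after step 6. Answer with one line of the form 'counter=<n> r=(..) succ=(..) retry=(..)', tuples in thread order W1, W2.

counter=2 r=(1,0) succ=(2,0) retry=(1,0)

(re-executing from step 4 with the substitution; state before step 4: counter=1 r=(0,0) succ=(1,0) retry=(0,0))
4. W1 CAS -> counter=1 r=(0,0) succ=(1,0) retry=(1,0)
5. W1 LOAD -> counter=1 r=(1,0) succ=(1,0) retry=(1,0)
6. W1 CAS -> counter=2 r=(1,0) succ=(2,0) retry=(1,0)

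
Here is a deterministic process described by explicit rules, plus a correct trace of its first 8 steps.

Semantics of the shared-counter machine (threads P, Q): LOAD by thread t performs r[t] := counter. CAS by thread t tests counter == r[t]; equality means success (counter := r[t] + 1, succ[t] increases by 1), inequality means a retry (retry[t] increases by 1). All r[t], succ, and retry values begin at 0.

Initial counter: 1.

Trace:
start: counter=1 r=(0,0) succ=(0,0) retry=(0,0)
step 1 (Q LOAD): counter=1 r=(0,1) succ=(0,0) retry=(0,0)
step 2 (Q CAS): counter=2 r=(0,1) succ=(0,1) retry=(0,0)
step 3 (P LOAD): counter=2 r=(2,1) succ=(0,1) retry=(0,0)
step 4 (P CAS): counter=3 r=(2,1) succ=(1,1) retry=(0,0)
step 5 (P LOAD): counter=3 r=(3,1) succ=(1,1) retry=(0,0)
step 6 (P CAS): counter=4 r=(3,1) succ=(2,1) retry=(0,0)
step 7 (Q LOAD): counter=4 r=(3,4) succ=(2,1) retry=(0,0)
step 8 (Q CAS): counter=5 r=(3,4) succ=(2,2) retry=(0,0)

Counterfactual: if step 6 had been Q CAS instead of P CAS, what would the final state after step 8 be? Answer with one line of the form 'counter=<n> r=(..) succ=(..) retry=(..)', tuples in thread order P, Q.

counter=4 r=(3,3) succ=(1,2) retry=(0,1)

(re-executing from step 6 with the substitution; state before step 6: counter=3 r=(3,1) succ=(1,1) retry=(0,0))
step 6 (Q CAS): counter=3 r=(3,1) succ=(1,1) retry=(0,1)
step 7 (Q LOAD): counter=3 r=(3,3) succ=(1,1) retry=(0,1)
step 8 (Q CAS): counter=4 r=(3,3) succ=(1,2) retry=(0,1)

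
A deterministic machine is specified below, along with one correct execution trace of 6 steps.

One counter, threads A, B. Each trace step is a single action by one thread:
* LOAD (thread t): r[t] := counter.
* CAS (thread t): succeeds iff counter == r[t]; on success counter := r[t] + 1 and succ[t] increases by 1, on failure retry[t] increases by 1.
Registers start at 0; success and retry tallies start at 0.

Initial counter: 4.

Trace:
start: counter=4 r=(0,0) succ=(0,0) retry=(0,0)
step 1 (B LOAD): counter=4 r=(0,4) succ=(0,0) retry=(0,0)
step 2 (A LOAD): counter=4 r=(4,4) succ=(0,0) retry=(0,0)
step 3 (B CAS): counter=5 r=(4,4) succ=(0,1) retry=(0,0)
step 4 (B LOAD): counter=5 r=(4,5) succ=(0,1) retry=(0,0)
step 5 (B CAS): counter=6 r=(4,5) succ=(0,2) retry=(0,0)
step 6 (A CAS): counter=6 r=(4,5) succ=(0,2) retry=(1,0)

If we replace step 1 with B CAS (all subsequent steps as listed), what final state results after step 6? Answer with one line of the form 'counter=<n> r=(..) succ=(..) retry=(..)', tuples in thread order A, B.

(re-executing from step 1 with the substitution; state before step 1: counter=4 r=(0,0) succ=(0,0) retry=(0,0))
step 1 (B CAS): counter=4 r=(0,0) succ=(0,0) retry=(0,1)
step 2 (A LOAD): counter=4 r=(4,0) succ=(0,0) retry=(0,1)
step 3 (B CAS): counter=4 r=(4,0) succ=(0,0) retry=(0,2)
step 4 (B LOAD): counter=4 r=(4,4) succ=(0,0) retry=(0,2)
step 5 (B CAS): counter=5 r=(4,4) succ=(0,1) retry=(0,2)
step 6 (A CAS): counter=5 r=(4,4) succ=(0,1) retry=(1,2)

counter=5 r=(4,4) succ=(0,1) retry=(1,2)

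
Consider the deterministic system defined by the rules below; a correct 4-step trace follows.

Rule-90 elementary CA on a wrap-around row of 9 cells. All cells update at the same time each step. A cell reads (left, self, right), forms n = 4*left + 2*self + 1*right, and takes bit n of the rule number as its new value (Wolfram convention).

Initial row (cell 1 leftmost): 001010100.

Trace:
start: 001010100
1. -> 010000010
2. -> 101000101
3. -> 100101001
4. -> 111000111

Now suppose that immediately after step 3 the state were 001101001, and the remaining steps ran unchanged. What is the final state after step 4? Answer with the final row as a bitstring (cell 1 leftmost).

state after step 3 := 001101001
4. -> 111100110

111100110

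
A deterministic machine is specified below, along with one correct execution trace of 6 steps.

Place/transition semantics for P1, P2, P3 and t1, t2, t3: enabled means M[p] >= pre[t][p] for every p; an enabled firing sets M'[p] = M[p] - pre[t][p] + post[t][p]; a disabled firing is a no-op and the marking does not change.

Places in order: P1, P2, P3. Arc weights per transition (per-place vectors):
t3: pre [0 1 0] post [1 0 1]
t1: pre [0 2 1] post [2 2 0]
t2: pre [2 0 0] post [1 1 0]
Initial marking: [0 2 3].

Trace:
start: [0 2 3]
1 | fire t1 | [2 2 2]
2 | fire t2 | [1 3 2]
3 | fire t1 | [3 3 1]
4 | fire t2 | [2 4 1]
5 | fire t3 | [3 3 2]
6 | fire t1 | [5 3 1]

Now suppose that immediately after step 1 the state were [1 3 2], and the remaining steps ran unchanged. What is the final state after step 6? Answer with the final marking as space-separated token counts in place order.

5 3 1

state after step 1 := [1 3 2]
2 | fire t2 | [1 3 2]
3 | fire t1 | [3 3 1]
4 | fire t2 | [2 4 1]
5 | fire t3 | [3 3 2]
6 | fire t1 | [5 3 1]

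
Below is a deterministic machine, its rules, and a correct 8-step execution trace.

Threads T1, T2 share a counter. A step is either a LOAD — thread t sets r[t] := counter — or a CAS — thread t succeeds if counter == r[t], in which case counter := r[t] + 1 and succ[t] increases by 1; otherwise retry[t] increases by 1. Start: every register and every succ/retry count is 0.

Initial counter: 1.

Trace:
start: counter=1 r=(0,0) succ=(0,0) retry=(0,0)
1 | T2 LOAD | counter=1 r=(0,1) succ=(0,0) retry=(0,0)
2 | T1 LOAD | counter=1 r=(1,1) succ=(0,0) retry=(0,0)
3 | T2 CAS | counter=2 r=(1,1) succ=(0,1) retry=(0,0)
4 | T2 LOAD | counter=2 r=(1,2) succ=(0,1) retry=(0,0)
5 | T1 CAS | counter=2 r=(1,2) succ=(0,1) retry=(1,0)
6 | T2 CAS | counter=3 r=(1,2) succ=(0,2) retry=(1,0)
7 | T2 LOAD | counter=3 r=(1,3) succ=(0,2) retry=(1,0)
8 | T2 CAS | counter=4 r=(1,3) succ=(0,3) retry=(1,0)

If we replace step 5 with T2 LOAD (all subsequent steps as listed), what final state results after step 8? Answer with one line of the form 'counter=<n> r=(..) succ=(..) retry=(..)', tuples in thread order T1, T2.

(re-executing from step 5 with the substitution; state before step 5: counter=2 r=(1,2) succ=(0,1) retry=(0,0))
5 | T2 LOAD | counter=2 r=(1,2) succ=(0,1) retry=(0,0)
6 | T2 CAS | counter=3 r=(1,2) succ=(0,2) retry=(0,0)
7 | T2 LOAD | counter=3 r=(1,3) succ=(0,2) retry=(0,0)
8 | T2 CAS | counter=4 r=(1,3) succ=(0,3) retry=(0,0)

counter=4 r=(1,3) succ=(0,3) retry=(0,0)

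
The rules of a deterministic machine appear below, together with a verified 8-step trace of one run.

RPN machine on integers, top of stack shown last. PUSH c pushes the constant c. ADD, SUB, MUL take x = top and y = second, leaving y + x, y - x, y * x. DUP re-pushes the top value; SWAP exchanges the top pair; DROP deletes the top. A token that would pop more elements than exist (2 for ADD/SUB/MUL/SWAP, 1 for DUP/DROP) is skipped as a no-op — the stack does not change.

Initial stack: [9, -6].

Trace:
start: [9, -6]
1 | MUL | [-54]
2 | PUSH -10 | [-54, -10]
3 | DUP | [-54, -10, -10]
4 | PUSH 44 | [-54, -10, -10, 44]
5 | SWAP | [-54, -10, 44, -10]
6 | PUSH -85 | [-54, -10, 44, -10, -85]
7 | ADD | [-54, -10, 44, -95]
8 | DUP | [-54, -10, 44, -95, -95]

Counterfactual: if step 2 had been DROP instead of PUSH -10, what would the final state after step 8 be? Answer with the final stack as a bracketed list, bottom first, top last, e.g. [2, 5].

[-41, -41]

(re-executing from step 2 with the substitution; state before step 2: [-54])
2 | DROP | []
3 | DUP | []
4 | PUSH 44 | [44]
5 | SWAP | [44]
6 | PUSH -85 | [44, -85]
7 | ADD | [-41]
8 | DUP | [-41, -41]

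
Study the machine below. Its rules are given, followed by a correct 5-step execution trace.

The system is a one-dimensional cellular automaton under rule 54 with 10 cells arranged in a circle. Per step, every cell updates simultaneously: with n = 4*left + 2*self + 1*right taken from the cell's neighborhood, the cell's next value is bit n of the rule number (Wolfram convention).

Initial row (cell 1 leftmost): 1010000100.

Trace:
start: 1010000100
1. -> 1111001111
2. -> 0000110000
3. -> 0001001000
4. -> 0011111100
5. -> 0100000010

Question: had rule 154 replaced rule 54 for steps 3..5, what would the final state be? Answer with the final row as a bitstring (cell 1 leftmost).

(re-executing steps 3..5 under rule 154; state before step 3: 0000110000)
3. -> 0001101000
4. -> 0011000100
5. -> 0110101010

0110101010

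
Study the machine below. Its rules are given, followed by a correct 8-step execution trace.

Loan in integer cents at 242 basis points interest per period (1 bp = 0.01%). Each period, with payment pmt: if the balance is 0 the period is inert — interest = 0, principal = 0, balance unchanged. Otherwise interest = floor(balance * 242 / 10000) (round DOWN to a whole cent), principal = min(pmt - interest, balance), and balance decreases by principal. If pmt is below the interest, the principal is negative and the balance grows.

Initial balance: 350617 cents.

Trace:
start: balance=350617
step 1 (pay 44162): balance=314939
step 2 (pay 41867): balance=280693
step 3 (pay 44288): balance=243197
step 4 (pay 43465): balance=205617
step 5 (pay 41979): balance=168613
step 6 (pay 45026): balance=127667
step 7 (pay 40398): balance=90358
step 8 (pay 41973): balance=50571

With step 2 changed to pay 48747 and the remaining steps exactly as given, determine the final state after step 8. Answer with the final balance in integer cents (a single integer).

(re-executing from step 2 with the substitution; state before step 2: balance=314939)
step 2 (pay 48747): balance=273813
step 3 (pay 44288): balance=236151
step 4 (pay 43465): balance=198400
step 5 (pay 41979): balance=161222
step 6 (pay 45026): balance=120097
step 7 (pay 40398): balance=82605
step 8 (pay 41973): balance=42631

42631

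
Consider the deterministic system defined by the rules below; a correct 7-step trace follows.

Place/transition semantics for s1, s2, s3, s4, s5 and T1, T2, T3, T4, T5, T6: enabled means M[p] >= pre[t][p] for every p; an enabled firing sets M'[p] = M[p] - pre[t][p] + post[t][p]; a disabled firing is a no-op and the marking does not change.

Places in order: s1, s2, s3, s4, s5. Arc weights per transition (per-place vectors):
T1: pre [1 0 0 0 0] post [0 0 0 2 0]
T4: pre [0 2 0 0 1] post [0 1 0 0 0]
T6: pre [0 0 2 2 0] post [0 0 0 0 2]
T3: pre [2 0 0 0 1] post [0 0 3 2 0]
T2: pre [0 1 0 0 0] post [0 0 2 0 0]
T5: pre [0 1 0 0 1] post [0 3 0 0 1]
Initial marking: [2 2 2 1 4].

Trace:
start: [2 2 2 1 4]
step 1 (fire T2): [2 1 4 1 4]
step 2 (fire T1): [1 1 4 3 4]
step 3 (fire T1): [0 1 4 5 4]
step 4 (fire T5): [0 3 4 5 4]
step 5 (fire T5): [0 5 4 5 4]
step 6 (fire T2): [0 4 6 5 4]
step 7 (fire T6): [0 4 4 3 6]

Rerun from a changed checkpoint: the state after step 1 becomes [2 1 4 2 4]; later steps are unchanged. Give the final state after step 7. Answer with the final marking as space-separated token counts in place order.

state after step 1 := [2 1 4 2 4]
step 2 (fire T1): [1 1 4 4 4]
step 3 (fire T1): [0 1 4 6 4]
step 4 (fire T5): [0 3 4 6 4]
step 5 (fire T5): [0 5 4 6 4]
step 6 (fire T2): [0 4 6 6 4]
step 7 (fire T6): [0 4 4 4 6]

0 4 4 4 6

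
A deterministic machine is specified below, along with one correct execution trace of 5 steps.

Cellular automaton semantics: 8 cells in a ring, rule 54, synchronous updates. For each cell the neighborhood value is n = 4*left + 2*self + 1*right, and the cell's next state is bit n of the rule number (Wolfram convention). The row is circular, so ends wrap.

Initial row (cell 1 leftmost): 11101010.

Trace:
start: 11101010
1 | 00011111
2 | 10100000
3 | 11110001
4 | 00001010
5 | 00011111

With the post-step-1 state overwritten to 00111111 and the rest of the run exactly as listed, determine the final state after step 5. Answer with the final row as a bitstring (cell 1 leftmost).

00001100

state after step 1 := 00111111
2 | 11000000
3 | 00100001
4 | 11110011
5 | 00001100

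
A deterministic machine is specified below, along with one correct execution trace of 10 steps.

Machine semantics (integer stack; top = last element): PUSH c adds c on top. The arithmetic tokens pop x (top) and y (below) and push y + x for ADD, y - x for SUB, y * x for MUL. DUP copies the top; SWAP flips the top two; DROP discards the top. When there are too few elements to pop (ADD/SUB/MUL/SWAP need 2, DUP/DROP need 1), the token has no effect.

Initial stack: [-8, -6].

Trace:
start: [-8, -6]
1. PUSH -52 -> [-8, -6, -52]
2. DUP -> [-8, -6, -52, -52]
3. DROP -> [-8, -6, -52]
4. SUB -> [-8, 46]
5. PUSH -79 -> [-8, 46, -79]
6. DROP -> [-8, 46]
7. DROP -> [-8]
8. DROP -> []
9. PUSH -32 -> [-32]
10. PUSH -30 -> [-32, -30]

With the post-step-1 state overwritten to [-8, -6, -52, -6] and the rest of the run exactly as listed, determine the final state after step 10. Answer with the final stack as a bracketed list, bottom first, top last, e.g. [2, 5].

state after step 1 := [-8, -6, -52, -6]
2. DUP -> [-8, -6, -52, -6, -6]
3. DROP -> [-8, -6, -52, -6]
4. SUB -> [-8, -6, -46]
5. PUSH -79 -> [-8, -6, -46, -79]
6. DROP -> [-8, -6, -46]
7. DROP -> [-8, -6]
8. DROP -> [-8]
9. PUSH -32 -> [-8, -32]
10. PUSH -30 -> [-8, -32, -30]

[-8, -32, -30]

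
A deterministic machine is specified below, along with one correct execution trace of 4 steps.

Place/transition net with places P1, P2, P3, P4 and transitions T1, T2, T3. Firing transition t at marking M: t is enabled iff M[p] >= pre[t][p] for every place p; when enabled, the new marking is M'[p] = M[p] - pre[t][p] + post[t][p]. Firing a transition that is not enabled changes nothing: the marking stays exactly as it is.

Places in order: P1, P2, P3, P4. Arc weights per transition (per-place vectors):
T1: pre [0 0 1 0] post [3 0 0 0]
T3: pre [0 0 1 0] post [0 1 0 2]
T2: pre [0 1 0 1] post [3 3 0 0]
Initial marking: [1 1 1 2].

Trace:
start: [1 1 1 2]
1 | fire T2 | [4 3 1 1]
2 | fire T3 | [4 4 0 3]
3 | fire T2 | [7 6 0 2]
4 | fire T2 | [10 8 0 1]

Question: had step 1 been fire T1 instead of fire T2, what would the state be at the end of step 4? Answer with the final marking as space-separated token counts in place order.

(re-executing from step 1 with the substitution; state before step 1: [1 1 1 2])
1 | fire T1 | [4 1 0 2]
2 | fire T3 | [4 1 0 2]
3 | fire T2 | [7 3 0 1]
4 | fire T2 | [10 5 0 0]

10 5 0 0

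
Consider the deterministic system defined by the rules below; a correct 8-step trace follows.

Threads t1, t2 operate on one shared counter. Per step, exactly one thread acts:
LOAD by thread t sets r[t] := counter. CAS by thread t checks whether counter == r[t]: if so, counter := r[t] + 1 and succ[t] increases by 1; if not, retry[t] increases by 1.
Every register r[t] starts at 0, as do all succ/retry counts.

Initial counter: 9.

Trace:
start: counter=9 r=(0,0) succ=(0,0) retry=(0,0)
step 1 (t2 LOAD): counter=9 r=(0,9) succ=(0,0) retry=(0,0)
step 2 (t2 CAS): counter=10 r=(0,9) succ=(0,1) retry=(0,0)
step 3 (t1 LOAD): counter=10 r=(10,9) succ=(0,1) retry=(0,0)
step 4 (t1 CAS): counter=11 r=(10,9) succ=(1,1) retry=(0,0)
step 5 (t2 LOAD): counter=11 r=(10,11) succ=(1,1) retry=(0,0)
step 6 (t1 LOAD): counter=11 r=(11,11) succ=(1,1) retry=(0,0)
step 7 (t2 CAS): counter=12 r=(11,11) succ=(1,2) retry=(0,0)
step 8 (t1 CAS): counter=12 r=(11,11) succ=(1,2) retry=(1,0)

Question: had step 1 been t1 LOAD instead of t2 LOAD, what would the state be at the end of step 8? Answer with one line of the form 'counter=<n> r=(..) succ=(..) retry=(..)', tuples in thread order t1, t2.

(re-executing from step 1 with the substitution; state before step 1: counter=9 r=(0,0) succ=(0,0) retry=(0,0))
step 1 (t1 LOAD): counter=9 r=(9,0) succ=(0,0) retry=(0,0)
step 2 (t2 CAS): counter=9 r=(9,0) succ=(0,0) retry=(0,1)
step 3 (t1 LOAD): counter=9 r=(9,0) succ=(0,0) retry=(0,1)
step 4 (t1 CAS): counter=10 r=(9,0) succ=(1,0) retry=(0,1)
step 5 (t2 LOAD): counter=10 r=(9,10) succ=(1,0) retry=(0,1)
step 6 (t1 LOAD): counter=10 r=(10,10) succ=(1,0) retry=(0,1)
step 7 (t2 CAS): counter=11 r=(10,10) succ=(1,1) retry=(0,1)
step 8 (t1 CAS): counter=11 r=(10,10) succ=(1,1) retry=(1,1)

counter=11 r=(10,10) succ=(1,1) retry=(1,1)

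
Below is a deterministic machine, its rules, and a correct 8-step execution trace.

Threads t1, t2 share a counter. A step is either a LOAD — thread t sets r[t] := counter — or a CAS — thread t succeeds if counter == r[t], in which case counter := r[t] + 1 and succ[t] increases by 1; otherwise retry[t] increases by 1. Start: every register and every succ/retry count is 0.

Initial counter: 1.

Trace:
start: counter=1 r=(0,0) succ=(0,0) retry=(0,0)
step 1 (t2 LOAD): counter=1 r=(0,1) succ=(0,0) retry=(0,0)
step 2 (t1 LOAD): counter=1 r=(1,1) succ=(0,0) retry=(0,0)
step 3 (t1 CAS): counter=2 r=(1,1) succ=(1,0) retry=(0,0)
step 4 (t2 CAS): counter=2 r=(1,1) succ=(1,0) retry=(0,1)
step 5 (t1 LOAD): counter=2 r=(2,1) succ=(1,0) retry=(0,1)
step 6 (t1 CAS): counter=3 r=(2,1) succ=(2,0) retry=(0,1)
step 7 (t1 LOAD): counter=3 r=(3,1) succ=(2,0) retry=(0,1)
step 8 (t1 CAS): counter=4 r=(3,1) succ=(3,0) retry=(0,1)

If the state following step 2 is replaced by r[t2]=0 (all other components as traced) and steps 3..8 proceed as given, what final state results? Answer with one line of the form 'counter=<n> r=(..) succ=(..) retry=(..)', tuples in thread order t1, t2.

counter=4 r=(3,0) succ=(3,0) retry=(0,1)

state after step 2 := counter=1 r=(1,0) succ=(0,0) retry=(0,0)
step 3 (t1 CAS): counter=2 r=(1,0) succ=(1,0) retry=(0,0)
step 4 (t2 CAS): counter=2 r=(1,0) succ=(1,0) retry=(0,1)
step 5 (t1 LOAD): counter=2 r=(2,0) succ=(1,0) retry=(0,1)
step 6 (t1 CAS): counter=3 r=(2,0) succ=(2,0) retry=(0,1)
step 7 (t1 LOAD): counter=3 r=(3,0) succ=(2,0) retry=(0,1)
step 8 (t1 CAS): counter=4 r=(3,0) succ=(3,0) retry=(0,1)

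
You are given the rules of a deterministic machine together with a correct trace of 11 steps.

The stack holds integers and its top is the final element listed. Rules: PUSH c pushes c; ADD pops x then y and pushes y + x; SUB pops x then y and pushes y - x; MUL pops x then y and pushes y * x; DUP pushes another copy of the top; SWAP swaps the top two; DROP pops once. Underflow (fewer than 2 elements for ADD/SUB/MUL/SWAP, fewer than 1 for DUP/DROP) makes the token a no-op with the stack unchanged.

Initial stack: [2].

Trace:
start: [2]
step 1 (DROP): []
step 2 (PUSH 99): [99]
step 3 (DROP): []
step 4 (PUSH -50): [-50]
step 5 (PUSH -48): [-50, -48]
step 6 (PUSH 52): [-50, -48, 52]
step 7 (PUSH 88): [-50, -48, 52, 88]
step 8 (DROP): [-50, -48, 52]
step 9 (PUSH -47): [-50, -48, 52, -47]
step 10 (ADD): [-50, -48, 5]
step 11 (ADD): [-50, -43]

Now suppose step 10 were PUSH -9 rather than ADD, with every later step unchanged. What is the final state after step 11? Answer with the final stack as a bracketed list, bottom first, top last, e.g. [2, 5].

(re-executing from step 10 with the substitution; state before step 10: [-50, -48, 52, -47])
step 10 (PUSH -9): [-50, -48, 52, -47, -9]
step 11 (ADD): [-50, -48, 52, -56]

[-50, -48, 52, -56]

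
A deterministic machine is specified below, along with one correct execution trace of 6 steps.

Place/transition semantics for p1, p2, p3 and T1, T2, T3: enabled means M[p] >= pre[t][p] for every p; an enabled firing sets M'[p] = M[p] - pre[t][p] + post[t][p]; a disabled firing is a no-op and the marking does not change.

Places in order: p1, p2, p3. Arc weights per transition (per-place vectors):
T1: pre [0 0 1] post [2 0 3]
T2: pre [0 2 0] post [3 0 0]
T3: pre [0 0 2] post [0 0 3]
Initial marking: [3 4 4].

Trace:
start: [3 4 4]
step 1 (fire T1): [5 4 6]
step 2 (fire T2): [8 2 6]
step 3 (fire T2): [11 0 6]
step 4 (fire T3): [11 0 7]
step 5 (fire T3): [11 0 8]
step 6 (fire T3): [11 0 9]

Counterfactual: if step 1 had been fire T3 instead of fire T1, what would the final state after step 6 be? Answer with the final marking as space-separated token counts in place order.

9 0 8

(re-executing from step 1 with the substitution; state before step 1: [3 4 4])
step 1 (fire T3): [3 4 5]
step 2 (fire T2): [6 2 5]
step 3 (fire T2): [9 0 5]
step 4 (fire T3): [9 0 6]
step 5 (fire T3): [9 0 7]
step 6 (fire T3): [9 0 8]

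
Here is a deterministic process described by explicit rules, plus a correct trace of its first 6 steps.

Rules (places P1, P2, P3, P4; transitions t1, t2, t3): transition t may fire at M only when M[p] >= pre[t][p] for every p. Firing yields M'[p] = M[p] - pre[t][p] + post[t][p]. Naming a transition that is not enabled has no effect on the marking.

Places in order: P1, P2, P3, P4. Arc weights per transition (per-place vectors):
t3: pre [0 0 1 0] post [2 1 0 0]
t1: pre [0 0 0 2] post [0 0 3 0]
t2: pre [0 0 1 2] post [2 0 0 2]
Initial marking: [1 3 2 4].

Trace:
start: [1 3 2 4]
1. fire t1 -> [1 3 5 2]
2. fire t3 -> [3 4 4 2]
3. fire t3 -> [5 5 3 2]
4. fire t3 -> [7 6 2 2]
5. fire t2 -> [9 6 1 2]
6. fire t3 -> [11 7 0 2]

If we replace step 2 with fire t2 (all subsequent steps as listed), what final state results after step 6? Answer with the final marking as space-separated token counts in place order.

(re-executing from step 2 with the substitution; state before step 2: [1 3 5 2])
2. fire t2 -> [3 3 4 2]
3. fire t3 -> [5 4 3 2]
4. fire t3 -> [7 5 2 2]
5. fire t2 -> [9 5 1 2]
6. fire t3 -> [11 6 0 2]

11 6 0 2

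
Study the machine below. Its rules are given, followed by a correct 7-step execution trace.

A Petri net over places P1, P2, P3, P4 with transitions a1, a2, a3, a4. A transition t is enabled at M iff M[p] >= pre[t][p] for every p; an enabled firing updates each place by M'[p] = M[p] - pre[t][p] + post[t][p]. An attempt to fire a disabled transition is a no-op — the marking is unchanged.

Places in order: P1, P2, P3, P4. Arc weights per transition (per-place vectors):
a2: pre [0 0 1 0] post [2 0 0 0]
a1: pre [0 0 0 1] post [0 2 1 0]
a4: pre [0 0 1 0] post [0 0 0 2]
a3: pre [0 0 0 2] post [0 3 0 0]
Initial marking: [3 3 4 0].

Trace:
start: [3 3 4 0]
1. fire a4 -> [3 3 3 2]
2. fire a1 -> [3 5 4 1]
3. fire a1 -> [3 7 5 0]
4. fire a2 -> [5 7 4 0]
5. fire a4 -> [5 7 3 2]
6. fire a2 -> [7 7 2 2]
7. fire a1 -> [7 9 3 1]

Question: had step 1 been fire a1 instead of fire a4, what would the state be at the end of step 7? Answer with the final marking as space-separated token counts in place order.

7 5 2 1

(re-executing from step 1 with the substitution; state before step 1: [3 3 4 0])
1. fire a1 -> [3 3 4 0]
2. fire a1 -> [3 3 4 0]
3. fire a1 -> [3 3 4 0]
4. fire a2 -> [5 3 3 0]
5. fire a4 -> [5 3 2 2]
6. fire a2 -> [7 3 1 2]
7. fire a1 -> [7 5 2 1]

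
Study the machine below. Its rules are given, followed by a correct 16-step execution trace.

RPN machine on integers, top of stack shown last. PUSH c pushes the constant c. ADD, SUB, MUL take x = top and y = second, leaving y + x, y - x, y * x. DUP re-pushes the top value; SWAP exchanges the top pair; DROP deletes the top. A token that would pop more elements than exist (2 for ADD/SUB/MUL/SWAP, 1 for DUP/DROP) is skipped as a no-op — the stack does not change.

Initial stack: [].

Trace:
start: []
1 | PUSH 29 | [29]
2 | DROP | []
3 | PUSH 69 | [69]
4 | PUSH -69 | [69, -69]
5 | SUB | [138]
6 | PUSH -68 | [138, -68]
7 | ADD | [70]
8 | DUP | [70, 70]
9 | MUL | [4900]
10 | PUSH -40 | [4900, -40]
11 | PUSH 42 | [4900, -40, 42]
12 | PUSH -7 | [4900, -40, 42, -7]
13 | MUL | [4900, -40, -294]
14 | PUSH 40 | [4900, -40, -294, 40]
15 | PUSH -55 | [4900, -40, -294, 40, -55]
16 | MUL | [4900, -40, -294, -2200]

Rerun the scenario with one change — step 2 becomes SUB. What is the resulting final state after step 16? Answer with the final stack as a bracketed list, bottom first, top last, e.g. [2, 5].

[29, 4900, -40, -294, -2200]

(re-executing from step 2 with the substitution; state before step 2: [29])
2 | SUB | [29]
3 | PUSH 69 | [29, 69]
4 | PUSH -69 | [29, 69, -69]
5 | SUB | [29, 138]
6 | PUSH -68 | [29, 138, -68]
7 | ADD | [29, 70]
8 | DUP | [29, 70, 70]
9 | MUL | [29, 4900]
10 | PUSH -40 | [29, 4900, -40]
11 | PUSH 42 | [29, 4900, -40, 42]
12 | PUSH -7 | [29, 4900, -40, 42, -7]
13 | MUL | [29, 4900, -40, -294]
14 | PUSH 40 | [29, 4900, -40, -294, 40]
15 | PUSH -55 | [29, 4900, -40, -294, 40, -55]
16 | MUL | [29, 4900, -40, -294, -2200]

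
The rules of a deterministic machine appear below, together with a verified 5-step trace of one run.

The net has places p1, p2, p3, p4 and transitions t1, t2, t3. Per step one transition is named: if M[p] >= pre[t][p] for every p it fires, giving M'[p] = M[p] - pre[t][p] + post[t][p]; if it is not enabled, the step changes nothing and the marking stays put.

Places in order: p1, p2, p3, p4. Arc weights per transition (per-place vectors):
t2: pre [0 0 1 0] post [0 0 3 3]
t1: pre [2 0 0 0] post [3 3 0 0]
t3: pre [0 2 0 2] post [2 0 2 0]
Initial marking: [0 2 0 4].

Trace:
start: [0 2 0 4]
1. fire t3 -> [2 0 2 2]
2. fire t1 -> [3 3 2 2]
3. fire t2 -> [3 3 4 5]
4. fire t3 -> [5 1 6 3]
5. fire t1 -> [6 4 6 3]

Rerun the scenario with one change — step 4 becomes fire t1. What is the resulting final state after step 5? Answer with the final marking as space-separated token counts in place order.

(re-executing from step 4 with the substitution; state before step 4: [3 3 4 5])
4. fire t1 -> [4 6 4 5]
5. fire t1 -> [5 9 4 5]

5 9 4 5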